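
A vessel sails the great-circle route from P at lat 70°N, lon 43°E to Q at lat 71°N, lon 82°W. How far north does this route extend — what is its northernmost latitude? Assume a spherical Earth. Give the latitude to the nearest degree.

≈ 81°N

The great circle lies in the plane with unit normal n̂ = (p₁ × p₂)/|p₁ × p₂|.
Here n̂_z ≈ -0.161; the vertex latitude is φ_max = arccos|n̂_z| ≈ 80.7°.
Check via Clairaut: cos φ_max = |cos φ₁| · sin C = cos(70.0°)·sin(28.1°) ≈ 0.161, again giving ≈ 80.7°.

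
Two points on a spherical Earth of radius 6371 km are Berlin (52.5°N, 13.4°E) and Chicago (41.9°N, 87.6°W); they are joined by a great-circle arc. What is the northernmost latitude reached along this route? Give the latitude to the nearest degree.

The great circle lies in the plane with unit normal n̂ = (p₁ × p₂)/|p₁ × p₂|.
Here n̂_z ≈ -0.496; the vertex latitude is φ_max = arccos|n̂_z| ≈ 60.2°.

≈ 60°N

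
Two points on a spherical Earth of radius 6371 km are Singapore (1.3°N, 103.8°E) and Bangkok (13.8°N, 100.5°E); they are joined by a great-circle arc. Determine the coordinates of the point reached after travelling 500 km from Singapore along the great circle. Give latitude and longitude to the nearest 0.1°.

From cos δ = sin φ₁ sin φ₂ + cos φ₁ cos φ₂ cos Δλ, the central angle is δ ≈ 0.225 rad (12.9°). The total great-circle distance is δ·R ≈ 0.225 × 6371 ≈ 1437 km, so the target fraction is f = 500/1437 ≈ 0.348.
Interpolate at f ≈ 0.348 with slerp weights a = sin((1−f)δ)/sin δ ≈ 0.655, b = sin(fδ)/sin δ ≈ 0.351.
p = a·p₁ + b·p₂ ≈ (-0.218, 0.971, 0.099); φ = arcsin(p_z) ≈ 5.65°, λ = atan2(p_y, p_x) ≈ 102.67°.

≈ 5.7°N, 102.7°E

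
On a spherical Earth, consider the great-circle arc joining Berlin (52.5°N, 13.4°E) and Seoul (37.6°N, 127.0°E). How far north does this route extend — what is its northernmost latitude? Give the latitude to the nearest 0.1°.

The great circle lies in the plane with unit normal n̂ = (p₁ × p₂)/|p₁ × p₂|.
Here n̂_z ≈ +0.462; the vertex latitude is φ_max = arccos|n̂_z| ≈ 62.5°.
Check via Clairaut: cos φ_max = |cos φ₁| · sin C = cos(52.5°)·sin(49.4°) ≈ 0.462, again giving ≈ 62.5°.

≈ 62.5°N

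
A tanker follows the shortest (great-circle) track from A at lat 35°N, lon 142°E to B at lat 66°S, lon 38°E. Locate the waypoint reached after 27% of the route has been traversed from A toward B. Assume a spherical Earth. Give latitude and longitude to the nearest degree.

≈ lat 4°N, lon 126°E

Write both endpoints as unit vectors p₁, p₂ with components (cos φ cos λ, cos φ sin λ, sin φ).
The central angle between the endpoints is δ = arccos(p₁·p₂) ≈ 2.220 rad (127.2°).
Interpolate at f = 0.27 with slerp weights a = sin((1−f)δ)/sin δ ≈ 1.254, b = sin(fδ)/sin δ ≈ 0.708.
p = a·p₁ + b·p₂ ≈ (-0.582, 0.810, 0.072); φ = arcsin(p_z) ≈ 4.14°, λ = atan2(p_y, p_x) ≈ 125.72°.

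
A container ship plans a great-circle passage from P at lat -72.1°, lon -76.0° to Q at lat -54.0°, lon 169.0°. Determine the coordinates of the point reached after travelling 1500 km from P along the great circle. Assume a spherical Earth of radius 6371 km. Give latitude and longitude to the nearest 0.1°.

≈ lat -76.8°, lon -125.1°

From cos δ = sin φ₁ sin φ₂ + cos φ₁ cos φ₂ cos Δλ, the central angle is δ ≈ 0.804 rad (46.1°). The total great-circle distance is δ·R ≈ 0.804 × 6371 ≈ 5125 km, so the target fraction is f = 1500/5125 ≈ 0.293.
Interpolate at f ≈ 0.293 with slerp weights a = sin((1−f)δ)/sin δ ≈ 0.748, b = sin(fδ)/sin δ ≈ 0.324.
p = a·p₁ + b·p₂ ≈ (-0.131, -0.187, -0.974); φ = arcsin(p_z) ≈ -76.81°, λ = atan2(p_y, p_x) ≈ -125.10°.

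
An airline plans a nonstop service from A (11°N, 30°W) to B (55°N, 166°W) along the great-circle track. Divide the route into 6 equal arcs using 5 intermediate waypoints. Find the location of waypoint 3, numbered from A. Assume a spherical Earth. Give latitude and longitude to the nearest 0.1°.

≈ (55.5°N, 65.0°W)

From cos δ = sin φ₁ sin φ₂ + cos φ₁ cos φ₂ cos Δλ, the central angle is δ ≈ 1.822 rad (104.4°).
Interpolate at f = 3/6 with slerp weights a = sin((1−f)δ)/sin δ ≈ 0.816, b = sin(fδ)/sin δ ≈ 0.816.
p = a·p₁ + b·p₂ ≈ (0.239, -0.514, 0.824); φ = arcsin(p_z) ≈ 55.48°, λ = atan2(p_y, p_x) ≈ -65.00°.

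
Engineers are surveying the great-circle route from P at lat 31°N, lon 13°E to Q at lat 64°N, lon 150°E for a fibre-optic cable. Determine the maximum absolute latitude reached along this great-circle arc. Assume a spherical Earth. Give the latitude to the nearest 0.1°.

The great circle lies in the plane with unit normal n̂ = (p₁ × p₂)/|p₁ × p₂|.
Here n̂_z ≈ +0.261; the vertex latitude is φ_max = arccos|n̂_z| ≈ 74.9°.
Check via Clairaut: cos φ_max = |cos φ₁| · sin C = cos(31.0°)·sin(17.7°) ≈ 0.261, again giving ≈ 74.9°.

≈ 74.9°N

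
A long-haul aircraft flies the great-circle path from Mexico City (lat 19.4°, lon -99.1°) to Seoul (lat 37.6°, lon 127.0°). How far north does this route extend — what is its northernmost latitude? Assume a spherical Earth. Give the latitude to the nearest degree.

The great circle lies in the plane with unit normal n̂ = (p₁ × p₂)/|p₁ × p₂|.
Here n̂_z ≈ -0.567; the vertex latitude is φ_max = arccos|n̂_z| ≈ 55.4°.

≈ 55°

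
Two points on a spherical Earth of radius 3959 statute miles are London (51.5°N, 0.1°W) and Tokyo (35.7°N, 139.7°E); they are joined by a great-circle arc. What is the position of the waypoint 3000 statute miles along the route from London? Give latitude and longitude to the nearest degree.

Convert each endpoint to a unit vector on the sphere (x = cos φ cos λ, y = cos φ sin λ, z = sin φ).
The central angle between the endpoints is δ = arccos(p₁·p₂) ≈ 1.500 rad (86.0°). The total great-circle distance is δ·R ≈ 1.500 × 3959 ≈ 5939 mi, so the target fraction is f = 3000/5939 ≈ 0.505.
Interpolate at f ≈ 0.505 with slerp weights a = sin((1−f)δ)/sin δ ≈ 0.678, b = sin(fδ)/sin δ ≈ 0.689.
p = a·p₁ + b·p₂ ≈ (-0.005, 0.361, 0.932); φ = arcsin(p_z) ≈ 68.83°, λ = atan2(p_y, p_x) ≈ 90.77°.

≈ 69°N, 91°E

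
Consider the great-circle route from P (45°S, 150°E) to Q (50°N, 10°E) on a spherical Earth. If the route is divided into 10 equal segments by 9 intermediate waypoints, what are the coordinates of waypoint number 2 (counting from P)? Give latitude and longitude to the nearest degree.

≈ (27°S, 119°E)

Convert each endpoint to a unit vector on the sphere (x = cos φ cos λ, y = cos φ sin λ, z = sin φ).
The central angle between the endpoints is δ = arccos(p₁·p₂) ≈ 2.668 rad (152.9°).
Interpolate at f = 2/10 with slerp weights a = sin((1−f)δ)/sin δ ≈ 1.853, b = sin(fδ)/sin δ ≈ 1.115.
p = a·p₁ + b·p₂ ≈ (-0.429, 0.780, -0.456); φ = arcsin(p_z) ≈ -27.15°, λ = atan2(p_y, p_x) ≈ 118.83°.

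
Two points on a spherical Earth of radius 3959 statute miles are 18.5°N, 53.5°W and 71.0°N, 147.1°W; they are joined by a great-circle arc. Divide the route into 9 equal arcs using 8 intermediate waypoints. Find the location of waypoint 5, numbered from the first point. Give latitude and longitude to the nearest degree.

The haversine formula gives a central angle δ ≈ 1.286 rad (73.7°) between the endpoints.
Interpolate at f = 5/9 with slerp weights a = sin((1−f)δ)/sin δ ≈ 0.564, b = sin(fδ)/sin δ ≈ 0.683.
p = a·p₁ + b·p₂ ≈ (0.131, -0.550, 0.824); φ = arcsin(p_z) ≈ 55.53°, λ = atan2(p_y, p_x) ≈ -76.58°.

≈ 56°N, 77°W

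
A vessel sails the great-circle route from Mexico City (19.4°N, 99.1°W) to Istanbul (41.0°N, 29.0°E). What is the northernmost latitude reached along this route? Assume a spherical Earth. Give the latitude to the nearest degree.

≈ 55°N

The great circle lies in the plane with unit normal n̂ = (p₁ × p₂)/|p₁ × p₂|.
Here n̂_z ≈ +0.574; the vertex latitude is φ_max = arccos|n̂_z| ≈ 54.9°.
Check via Clairaut: cos φ_max = |cos φ₁| · sin C = cos(19.4°)·sin(37.5°) ≈ 0.574, again giving ≈ 54.9°.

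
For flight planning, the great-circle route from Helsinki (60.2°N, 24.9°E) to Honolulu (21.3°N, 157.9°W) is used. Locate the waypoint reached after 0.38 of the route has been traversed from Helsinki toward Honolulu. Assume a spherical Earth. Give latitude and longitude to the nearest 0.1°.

≈ (82.2°N, 167.1°W)

Convert each endpoint to a unit vector on the sphere (x = cos φ cos λ, y = cos φ sin λ, z = sin φ).
The central angle between the endpoints is δ = arccos(p₁·p₂) ≈ 1.719 rad (98.5°).
Interpolate at f = 0.38 with slerp weights a = sin((1−f)δ)/sin δ ≈ 0.885, b = sin(fδ)/sin δ ≈ 0.614.
p = a·p₁ + b·p₂ ≈ (-0.132, -0.030, 0.991); φ = arcsin(p_z) ≈ 82.25°, λ = atan2(p_y, p_x) ≈ -167.06°.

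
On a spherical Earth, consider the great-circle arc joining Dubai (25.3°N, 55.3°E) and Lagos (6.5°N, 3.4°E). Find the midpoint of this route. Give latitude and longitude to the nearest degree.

≈ 18°N, 28°E

Convert each endpoint to a unit vector on the sphere (x = cos φ cos λ, y = cos φ sin λ, z = sin φ).
The central angle between the endpoints is δ = arccos(p₁·p₂) ≈ 0.924 rad (52.9°).
Interpolate at f = 1/2 with slerp weights a = sin((1−f)δ)/sin δ ≈ 0.559, b = sin(fδ)/sin δ ≈ 0.559.
p = a·p₁ + b·p₂ ≈ (0.841, 0.448, 0.302); φ = arcsin(p_z) ≈ 17.57°, λ = atan2(p_y, p_x) ≈ 28.04°.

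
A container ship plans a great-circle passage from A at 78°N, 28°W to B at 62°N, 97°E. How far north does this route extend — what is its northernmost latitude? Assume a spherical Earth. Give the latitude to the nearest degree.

The great circle lies in the plane with unit normal n̂ = (p₁ × p₂)/|p₁ × p₂|.
Here n̂_z ≈ +0.136; the vertex latitude is φ_max = arccos|n̂_z| ≈ 82.2°.
Check via Clairaut: cos φ_max = |cos φ₁| · sin C = cos(78.0°)·sin(40.7°) ≈ 0.136, again giving ≈ 82.2°.

≈ 82°N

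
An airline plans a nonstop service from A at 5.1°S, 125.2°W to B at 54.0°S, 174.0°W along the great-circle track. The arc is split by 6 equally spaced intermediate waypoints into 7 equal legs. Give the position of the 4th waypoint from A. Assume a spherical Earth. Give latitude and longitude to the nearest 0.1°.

≈ 35.3°S, 146.1°W

Write both endpoints as unit vectors p₁, p₂ with components (cos φ cos λ, cos φ sin λ, sin φ).
The central angle between the endpoints is δ = arccos(p₁·p₂) ≈ 1.096 rad (62.8°).
Interpolate at f = 4/7 with slerp weights a = sin((1−f)δ)/sin δ ≈ 0.509, b = sin(fδ)/sin δ ≈ 0.659.
p = a·p₁ + b·p₂ ≈ (-0.677, -0.455, -0.578); φ = arcsin(p_z) ≈ -35.33°, λ = atan2(p_y, p_x) ≈ -146.13°.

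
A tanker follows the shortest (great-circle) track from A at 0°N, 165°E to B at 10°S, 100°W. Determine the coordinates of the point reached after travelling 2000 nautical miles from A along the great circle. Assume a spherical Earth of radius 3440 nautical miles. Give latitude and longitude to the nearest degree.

≈ 5°S, 162°W

Write both endpoints as unit vectors p₁, p₂ with components (cos φ cos λ, cos φ sin λ, sin φ).
The central angle between the endpoints is δ = arccos(p₁·p₂) ≈ 1.657 rad (94.9°). The total great-circle distance is δ·R ≈ 1.657 × 3440 ≈ 5699 nmi, so the target fraction is f = 2000/5699 ≈ 0.351.
Interpolate at f ≈ 0.351 with slerp weights a = sin((1−f)δ)/sin δ ≈ 0.883, b = sin(fδ)/sin δ ≈ 0.551.
p = a·p₁ + b·p₂ ≈ (-0.947, -0.306, -0.096); φ = arcsin(p_z) ≈ -5.49°, λ = atan2(p_y, p_x) ≈ -162.09°.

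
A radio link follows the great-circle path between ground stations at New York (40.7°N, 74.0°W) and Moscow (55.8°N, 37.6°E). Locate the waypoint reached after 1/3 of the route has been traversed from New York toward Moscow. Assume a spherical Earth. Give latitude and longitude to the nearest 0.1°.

≈ 57.3°N, 50.4°W

The haversine formula gives a central angle δ ≈ 1.178 rad (67.5°) between the endpoints.
Interpolate at f = 1/3 with slerp weights a = sin((1−f)δ)/sin δ ≈ 0.765, b = sin(fδ)/sin δ ≈ 0.414.
p = a·p₁ + b·p₂ ≈ (0.344, -0.416, 0.842); φ = arcsin(p_z) ≈ 57.32°, λ = atan2(p_y, p_x) ≈ -50.36°.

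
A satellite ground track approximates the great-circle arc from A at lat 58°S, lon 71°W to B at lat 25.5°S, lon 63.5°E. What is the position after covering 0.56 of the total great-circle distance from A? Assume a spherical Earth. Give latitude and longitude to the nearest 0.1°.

≈ lat 59.2°S, lon 35.9°E

Write both endpoints as unit vectors p₁, p₂ with components (cos φ cos λ, cos φ sin λ, sin φ).
The central angle between the endpoints is δ = arccos(p₁·p₂) ≈ 1.541 rad (88.3°).
Interpolate at f = 0.56 with slerp weights a = sin((1−f)δ)/sin δ ≈ 0.628, b = sin(fδ)/sin δ ≈ 0.760.
p = a·p₁ + b·p₂ ≈ (0.414, 0.300, -0.859); φ = arcsin(p_z) ≈ -59.25°, λ = atan2(p_y, p_x) ≈ 35.86°.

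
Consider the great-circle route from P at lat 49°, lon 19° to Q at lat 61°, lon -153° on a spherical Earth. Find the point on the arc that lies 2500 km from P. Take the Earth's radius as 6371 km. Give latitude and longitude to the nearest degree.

Write both endpoints as unit vectors p₁, p₂ with components (cos φ cos λ, cos φ sin λ, sin φ).
The central angle between the endpoints is δ = arccos(p₁·p₂) ≈ 1.218 rad (69.8°). The total great-circle distance is δ·R ≈ 1.218 × 6371 ≈ 7763 km, so the target fraction is f = 2500/7763 ≈ 0.322.
Interpolate at f ≈ 0.322 with slerp weights a = sin((1−f)δ)/sin δ ≈ 0.783, b = sin(fδ)/sin δ ≈ 0.407.
p = a·p₁ + b·p₂ ≈ (0.310, 0.078, 0.948); φ = arcsin(p_z) ≈ 71.37°, λ = atan2(p_y, p_x) ≈ 14.06°.

≈ lat 71°, lon 14°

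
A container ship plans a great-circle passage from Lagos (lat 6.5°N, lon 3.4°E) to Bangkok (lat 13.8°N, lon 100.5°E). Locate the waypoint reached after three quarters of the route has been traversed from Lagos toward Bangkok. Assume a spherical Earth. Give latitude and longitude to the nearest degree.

Write both endpoints as unit vectors p₁, p₂ with components (cos φ cos λ, cos φ sin λ, sin φ).
The central angle between the endpoints is δ = arccos(p₁·p₂) ≈ 1.663 rad (95.3°).
Interpolate at f = 3/4 with slerp weights a = sin((1−f)δ)/sin δ ≈ 0.406, b = sin(fδ)/sin δ ≈ 0.952.
p = a·p₁ + b·p₂ ≈ (0.234, 0.933, 0.273); φ = arcsin(p_z) ≈ 15.85°, λ = atan2(p_y, p_x) ≈ 75.93°.

≈ lat 16°N, lon 76°E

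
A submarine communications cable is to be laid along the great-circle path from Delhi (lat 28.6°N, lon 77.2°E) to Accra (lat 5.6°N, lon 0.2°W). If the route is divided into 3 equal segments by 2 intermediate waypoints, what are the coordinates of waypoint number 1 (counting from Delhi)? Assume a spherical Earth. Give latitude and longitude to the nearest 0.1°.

Convert each endpoint to a unit vector on the sphere (x = cos φ cos λ, y = cos φ sin λ, z = sin φ).
The central angle between the endpoints is δ = arccos(p₁·p₂) ≈ 1.331 rad (76.3°).
Interpolate at f = 1/3 with slerp weights a = sin((1−f)δ)/sin δ ≈ 0.798, b = sin(fδ)/sin δ ≈ 0.442.
p = a·p₁ + b·p₂ ≈ (0.595, 0.682, 0.425); φ = arcsin(p_z) ≈ 25.17°, λ = atan2(p_y, p_x) ≈ 48.89°.

≈ lat 25.2°N, lon 48.9°E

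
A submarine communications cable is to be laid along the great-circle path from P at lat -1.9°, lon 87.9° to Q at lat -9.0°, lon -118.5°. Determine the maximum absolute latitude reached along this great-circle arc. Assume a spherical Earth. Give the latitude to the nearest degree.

The great circle lies in the plane with unit normal n̂ = (p₁ × p₂)/|p₁ × p₂|.
Here n̂_z ≈ +0.921; the vertex latitude is φ_max = arccos|n̂_z| ≈ 23.0°.
Check via Clairaut: cos φ_max = |cos φ₁| · sin C = cos(1.9°)·sin(112.9°) ≈ 0.921, again giving ≈ 23.0°.

≈ -23°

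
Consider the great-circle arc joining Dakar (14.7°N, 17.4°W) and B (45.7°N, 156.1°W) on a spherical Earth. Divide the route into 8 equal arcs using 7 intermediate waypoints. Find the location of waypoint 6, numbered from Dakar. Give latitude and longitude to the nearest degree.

≈ (61°N, 117°W)

Write both endpoints as unit vectors p₁, p₂ with components (cos φ cos λ, cos φ sin λ, sin φ).
The central angle between the endpoints is δ = arccos(p₁·p₂) ≈ 1.903 rad (109.0°).
Interpolate at f = 6/8 with slerp weights a = sin((1−f)δ)/sin δ ≈ 0.484, b = sin(fδ)/sin δ ≈ 1.047.
p = a·p₁ + b·p₂ ≈ (-0.221, -0.436, 0.872); φ = arcsin(p_z) ≈ 60.71°, λ = atan2(p_y, p_x) ≈ -116.90°.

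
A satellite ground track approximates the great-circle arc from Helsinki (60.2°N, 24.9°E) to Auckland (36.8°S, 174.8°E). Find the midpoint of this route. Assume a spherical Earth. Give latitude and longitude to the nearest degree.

The haversine formula gives a central angle δ ≈ 2.614 rad (149.8°) between the endpoints.
Interpolate at f = 1/2 with slerp weights a = sin((1−f)δ)/sin δ ≈ 1.918, b = sin(fδ)/sin δ ≈ 1.918.
p = a·p₁ + b·p₂ ≈ (-0.665, 0.541, 0.515); φ = arcsin(p_z) ≈ 31.03°, λ = atan2(p_y, p_x) ≈ 140.89°.

≈ 31°N, 141°E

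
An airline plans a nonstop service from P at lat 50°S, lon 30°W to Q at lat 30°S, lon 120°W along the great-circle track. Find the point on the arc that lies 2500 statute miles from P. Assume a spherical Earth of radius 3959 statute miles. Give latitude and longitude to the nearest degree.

≈ lat 49°S, lon 87°W

The haversine formula gives a central angle δ ≈ 1.178 rad (67.5°) between the endpoints. The total great-circle distance is δ·R ≈ 1.178 × 3959 ≈ 4663 mi, so the target fraction is f = 2500/4663 ≈ 0.536.
Interpolate at f ≈ 0.536 with slerp weights a = sin((1−f)δ)/sin δ ≈ 0.562, b = sin(fδ)/sin δ ≈ 0.639.
p = a·p₁ + b·p₂ ≈ (0.036, -0.660, -0.750); φ = arcsin(p_z) ≈ -48.62°, λ = atan2(p_y, p_x) ≈ -86.85°.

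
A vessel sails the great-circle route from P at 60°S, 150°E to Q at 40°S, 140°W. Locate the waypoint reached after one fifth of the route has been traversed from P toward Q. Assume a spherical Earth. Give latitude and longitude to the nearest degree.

≈ 60°S, 169°E

Convert each endpoint to a unit vector on the sphere (x = cos φ cos λ, y = cos φ sin λ, z = sin φ).
The central angle between the endpoints is δ = arccos(p₁·p₂) ≈ 0.813 rad (46.6°).
Interpolate at f = 1/5 with slerp weights a = sin((1−f)δ)/sin δ ≈ 0.834, b = sin(fδ)/sin δ ≈ 0.223.
p = a·p₁ + b·p₂ ≈ (-0.492, 0.099, -0.865); φ = arcsin(p_z) ≈ -59.90°, λ = atan2(p_y, p_x) ≈ 168.65°.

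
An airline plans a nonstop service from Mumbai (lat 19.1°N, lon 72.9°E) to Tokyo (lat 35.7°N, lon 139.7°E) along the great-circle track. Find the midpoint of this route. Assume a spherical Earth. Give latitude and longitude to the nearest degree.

From cos δ = sin φ₁ sin φ₂ + cos φ₁ cos φ₂ cos Δλ, the central angle is δ ≈ 1.055 rad (60.4°).
Interpolate at f = 1/2 with slerp weights a = sin((1−f)δ)/sin δ ≈ 0.579, b = sin(fδ)/sin δ ≈ 0.579.
p = a·p₁ + b·p₂ ≈ (-0.198, 0.827, 0.527); φ = arcsin(p_z) ≈ 31.80°, λ = atan2(p_y, p_x) ≈ 103.45°.

≈ lat 32°N, lon 103°E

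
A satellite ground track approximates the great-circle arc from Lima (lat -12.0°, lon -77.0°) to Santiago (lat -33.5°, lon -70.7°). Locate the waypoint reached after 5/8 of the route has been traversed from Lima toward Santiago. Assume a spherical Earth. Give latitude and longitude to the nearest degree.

Convert each endpoint to a unit vector on the sphere (x = cos φ cos λ, y = cos φ sin λ, z = sin φ).
The central angle between the endpoints is δ = arccos(p₁·p₂) ≈ 0.388 rad (22.3°).
Interpolate at f = 5/8 with slerp weights a = sin((1−f)δ)/sin δ ≈ 0.383, b = sin(fδ)/sin δ ≈ 0.635.
p = a·p₁ + b·p₂ ≈ (0.259, -0.865, -0.430); φ = arcsin(p_z) ≈ -25.47°, λ = atan2(p_y, p_x) ≈ -73.31°.

≈ lat -25°, lon -73°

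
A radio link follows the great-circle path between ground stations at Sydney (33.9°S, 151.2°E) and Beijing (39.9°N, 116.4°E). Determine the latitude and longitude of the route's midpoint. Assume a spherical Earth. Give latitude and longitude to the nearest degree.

From cos δ = sin φ₁ sin φ₂ + cos φ₁ cos φ₂ cos Δλ, the central angle is δ ≈ 1.405 rad (80.5°).
Interpolate at f = 1/2 with slerp weights a = sin((1−f)δ)/sin δ ≈ 0.655, b = sin(fδ)/sin δ ≈ 0.655.
p = a·p₁ + b·p₂ ≈ (-0.700, 0.712, 0.055); φ = arcsin(p_z) ≈ 3.14°, λ = atan2(p_y, p_x) ≈ 134.51°.

≈ 3°N, 135°E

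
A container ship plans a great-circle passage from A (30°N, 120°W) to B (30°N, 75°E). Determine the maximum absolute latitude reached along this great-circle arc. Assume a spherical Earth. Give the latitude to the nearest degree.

≈ 77°N

The great circle lies in the plane with unit normal n̂ = (p₁ × p₂)/|p₁ × p₂|.
Here n̂_z ≈ -0.221; the vertex latitude is φ_max = arccos|n̂_z| ≈ 77.3°.
Check via Clairaut: cos φ_max = |cos φ₁| · sin C = cos(30.0°)·sin(14.8°) ≈ 0.221, again giving ≈ 77.3°.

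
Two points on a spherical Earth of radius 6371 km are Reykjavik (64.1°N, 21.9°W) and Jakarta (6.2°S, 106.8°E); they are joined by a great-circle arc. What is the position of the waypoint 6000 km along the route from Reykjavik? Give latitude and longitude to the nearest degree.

Convert each endpoint to a unit vector on the sphere (x = cos φ cos λ, y = cos φ sin λ, z = sin φ).
The central angle between the endpoints is δ = arccos(p₁·p₂) ≈ 1.948 rad (111.6°). The total great-circle distance is δ·R ≈ 1.948 × 6371 ≈ 12413 km, so the target fraction is f = 6000/12413 ≈ 0.483.
Interpolate at f ≈ 0.483 with slerp weights a = sin((1−f)δ)/sin δ ≈ 0.909, b = sin(fδ)/sin δ ≈ 0.870.
p = a·p₁ + b·p₂ ≈ (0.118, 0.680, 0.724); φ = arcsin(p_z) ≈ 46.37°, λ = atan2(p_y, p_x) ≈ 80.11°.

≈ 46°N, 80°E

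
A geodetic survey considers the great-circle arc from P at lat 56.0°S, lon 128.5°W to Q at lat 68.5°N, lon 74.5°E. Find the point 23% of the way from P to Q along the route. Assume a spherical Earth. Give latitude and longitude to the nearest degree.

≈ lat 21°S, lon 148°W

Write both endpoints as unit vectors p₁, p₂ with components (cos φ cos λ, cos φ sin λ, sin φ).
The central angle between the endpoints is δ = arccos(p₁·p₂) ≈ 2.858 rad (163.7°).
Interpolate at f = 0.23 with slerp weights a = sin((1−f)δ)/sin δ ≈ 2.887, b = sin(fδ)/sin δ ≈ 2.182.
p = a·p₁ + b·p₂ ≈ (-0.791, -0.493, -0.363); φ = arcsin(p_z) ≈ -21.27°, λ = atan2(p_y, p_x) ≈ -148.09°.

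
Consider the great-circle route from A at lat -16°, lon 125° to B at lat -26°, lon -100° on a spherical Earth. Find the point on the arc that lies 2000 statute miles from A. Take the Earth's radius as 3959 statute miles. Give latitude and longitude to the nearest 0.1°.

≈ lat -34.0°, lon 150.2°

Write both endpoints as unit vectors p₁, p₂ with components (cos φ cos λ, cos φ sin λ, sin φ).
The central angle between the endpoints is δ = arccos(p₁·p₂) ≈ 2.083 rad (119.3°). The total great-circle distance is δ·R ≈ 2.083 × 3959 ≈ 8247 mi, so the target fraction is f = 2000/8247 ≈ 0.243.
Interpolate at f ≈ 0.243 with slerp weights a = sin((1−f)δ)/sin δ ≈ 1.147, b = sin(fδ)/sin δ ≈ 0.555.
p = a·p₁ + b·p₂ ≈ (-0.719, 0.412, -0.560); φ = arcsin(p_z) ≈ -34.03°, λ = atan2(p_y, p_x) ≈ 150.20°.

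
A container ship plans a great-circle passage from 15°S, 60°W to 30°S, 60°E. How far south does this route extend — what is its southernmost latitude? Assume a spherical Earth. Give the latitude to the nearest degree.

The great circle lies in the plane with unit normal n̂ = (p₁ × p₂)/|p₁ × p₂|.
Here n̂_z ≈ +0.757; the vertex latitude is φ_max = arccos|n̂_z| ≈ 40.8°.
Check via Clairaut: cos φ_max = |cos φ₁| · sin C = cos(15.0°)·sin(128.4°) ≈ 0.757, again giving ≈ 40.8°.

≈ 41°S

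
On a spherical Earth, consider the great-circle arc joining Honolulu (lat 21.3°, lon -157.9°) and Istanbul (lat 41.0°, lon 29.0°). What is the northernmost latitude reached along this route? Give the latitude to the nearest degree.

≈ 85°

The great circle lies in the plane with unit normal n̂ = (p₁ × p₂)/|p₁ × p₂|.
Here n̂_z ≈ -0.095; the vertex latitude is φ_max = arccos|n̂_z| ≈ 84.5°.
Check via Clairaut: cos φ_max = |cos φ₁| · sin C = cos(21.3°)·sin(5.9°) ≈ 0.095, again giving ≈ 84.5°.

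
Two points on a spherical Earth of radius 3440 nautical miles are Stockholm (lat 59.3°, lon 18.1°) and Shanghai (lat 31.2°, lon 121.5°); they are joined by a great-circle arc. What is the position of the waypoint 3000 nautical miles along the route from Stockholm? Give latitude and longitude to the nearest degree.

Write both endpoints as unit vectors p₁, p₂ with components (cos φ cos λ, cos φ sin λ, sin φ).
The central angle between the endpoints is δ = arccos(p₁·p₂) ≈ 1.219 rad (69.9°). The total great-circle distance is δ·R ≈ 1.219 × 3440 ≈ 4195 nmi, so the target fraction is f = 3000/4195 ≈ 0.715.
Interpolate at f ≈ 0.715 with slerp weights a = sin((1−f)δ)/sin δ ≈ 0.363, b = sin(fδ)/sin δ ≈ 0.816.
p = a·p₁ + b·p₂ ≈ (-0.189, 0.652, 0.734); φ = arcsin(p_z) ≈ 47.24°, λ = atan2(p_y, p_x) ≈ 106.12°.

≈ lat 47°, lon 106°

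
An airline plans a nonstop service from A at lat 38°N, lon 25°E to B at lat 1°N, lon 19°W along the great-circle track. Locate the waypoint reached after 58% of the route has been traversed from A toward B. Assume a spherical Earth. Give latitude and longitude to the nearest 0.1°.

≈ lat 17.8°N, lon 3.0°W

Write both endpoints as unit vectors p₁, p₂ with components (cos φ cos λ, cos φ sin λ, sin φ).
The central angle between the endpoints is δ = arccos(p₁·p₂) ≈ 0.955 rad (54.7°).
Interpolate at f = 0.58 with slerp weights a = sin((1−f)δ)/sin δ ≈ 0.478, b = sin(fδ)/sin δ ≈ 0.644.
p = a·p₁ + b·p₂ ≈ (0.951, -0.050, 0.306); φ = arcsin(p_z) ≈ 17.80°, λ = atan2(p_y, p_x) ≈ -3.04°.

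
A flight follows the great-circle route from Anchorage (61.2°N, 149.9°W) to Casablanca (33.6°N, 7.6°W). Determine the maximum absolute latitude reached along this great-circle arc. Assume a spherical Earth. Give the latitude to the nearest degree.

≈ 76°N

The great circle lies in the plane with unit normal n̂ = (p₁ × p₂)/|p₁ × p₂|.
Here n̂_z ≈ +0.249; the vertex latitude is φ_max = arccos|n̂_z| ≈ 75.6°.
Check via Clairaut: cos φ_max = |cos φ₁| · sin C = cos(61.2°)·sin(31.1°) ≈ 0.249, again giving ≈ 75.6°.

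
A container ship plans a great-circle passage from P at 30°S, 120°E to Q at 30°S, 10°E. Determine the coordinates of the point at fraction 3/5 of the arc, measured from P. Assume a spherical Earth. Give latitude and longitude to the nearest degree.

Write both endpoints as unit vectors p₁, p₂ with components (cos φ cos λ, cos φ sin λ, sin φ).
The central angle between the endpoints is δ = arccos(p₁·p₂) ≈ 1.577 rad (90.4°).
Interpolate at f = 3/5 with slerp weights a = sin((1−f)δ)/sin δ ≈ 0.590, b = sin(fδ)/sin δ ≈ 0.811.
p = a·p₁ + b·p₂ ≈ (0.437, 0.564, -0.701); φ = arcsin(p_z) ≈ -44.48°, λ = atan2(p_y, p_x) ≈ 52.28°.

≈ 44°S, 52°E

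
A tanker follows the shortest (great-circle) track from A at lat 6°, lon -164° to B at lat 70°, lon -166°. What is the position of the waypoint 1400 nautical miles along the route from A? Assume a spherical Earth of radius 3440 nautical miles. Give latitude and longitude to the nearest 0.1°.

≈ lat 29.3°, lon -164.3°

Convert each endpoint to a unit vector on the sphere (x = cos φ cos λ, y = cos φ sin λ, z = sin φ).
The central angle between the endpoints is δ = arccos(p₁·p₂) ≈ 1.117 rad (64.0°). The total great-circle distance is δ·R ≈ 1.117 × 3440 ≈ 3843 nmi, so the target fraction is f = 1400/3843 ≈ 0.364.
Interpolate at f ≈ 0.364 with slerp weights a = sin((1−f)δ)/sin δ ≈ 0.725, b = sin(fδ)/sin δ ≈ 0.440.
p = a·p₁ + b·p₂ ≈ (-0.840, -0.235, 0.490); φ = arcsin(p_z) ≈ 29.32°, λ = atan2(p_y, p_x) ≈ -164.35°.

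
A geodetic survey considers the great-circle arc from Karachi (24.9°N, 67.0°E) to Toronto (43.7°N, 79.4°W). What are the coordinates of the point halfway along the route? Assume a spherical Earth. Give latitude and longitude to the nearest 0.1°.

The haversine formula gives a central angle δ ≈ 1.829 rad (104.8°) between the endpoints.
Interpolate at f = 1/2 with slerp weights a = sin((1−f)δ)/sin δ ≈ 0.819, b = sin(fδ)/sin δ ≈ 0.819.
p = a·p₁ + b·p₂ ≈ (0.399, 0.102, 0.911); φ = arcsin(p_z) ≈ 65.66°, λ = atan2(p_y, p_x) ≈ 14.31°.

≈ 65.7°N, 14.3°E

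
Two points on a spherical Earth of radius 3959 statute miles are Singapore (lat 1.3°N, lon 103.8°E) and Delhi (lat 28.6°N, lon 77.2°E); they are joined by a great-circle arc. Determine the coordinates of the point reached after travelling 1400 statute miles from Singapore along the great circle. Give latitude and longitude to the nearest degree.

≈ lat 17°N, lon 90°E

The haversine formula gives a central angle δ ≈ 0.651 rad (37.3°) between the endpoints. The total great-circle distance is δ·R ≈ 0.651 × 3959 ≈ 2576 mi, so the target fraction is f = 1400/2576 ≈ 0.544.
Interpolate at f ≈ 0.544 with slerp weights a = sin((1−f)δ)/sin δ ≈ 0.483, b = sin(fδ)/sin δ ≈ 0.572.
p = a·p₁ + b·p₂ ≈ (-0.004, 0.959, 0.285); φ = arcsin(p_z) ≈ 16.54°, λ = atan2(p_y, p_x) ≈ 90.24°.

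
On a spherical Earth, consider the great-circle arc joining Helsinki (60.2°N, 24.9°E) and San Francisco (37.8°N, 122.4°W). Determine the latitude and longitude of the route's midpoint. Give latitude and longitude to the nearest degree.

≈ 73°N, 87°W

From cos δ = sin φ₁ sin φ₂ + cos φ₁ cos φ₂ cos Δλ, the central angle is δ ≈ 1.368 rad (78.4°).
Interpolate at f = 1/2 with slerp weights a = sin((1−f)δ)/sin δ ≈ 0.645, b = sin(fδ)/sin δ ≈ 0.645.
p = a·p₁ + b·p₂ ≈ (0.018, -0.295, 0.955); φ = arcsin(p_z) ≈ 72.79°, λ = atan2(p_y, p_x) ≈ -86.58°.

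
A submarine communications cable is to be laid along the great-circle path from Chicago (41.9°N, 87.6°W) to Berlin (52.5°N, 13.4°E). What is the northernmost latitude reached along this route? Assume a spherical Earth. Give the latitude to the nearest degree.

The great circle lies in the plane with unit normal n̂ = (p₁ × p₂)/|p₁ × p₂|.
Here n̂_z ≈ +0.496; the vertex latitude is φ_max = arccos|n̂_z| ≈ 60.2°.

≈ 60°N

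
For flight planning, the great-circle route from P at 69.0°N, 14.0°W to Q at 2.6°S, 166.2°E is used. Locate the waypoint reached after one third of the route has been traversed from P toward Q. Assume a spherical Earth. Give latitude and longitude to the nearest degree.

≈ 73°N, 166°E

Convert each endpoint to a unit vector on the sphere (x = cos φ cos λ, y = cos φ sin λ, z = sin φ).
The central angle between the endpoints is δ = arccos(p₁·p₂) ≈ 1.983 rad (113.6°).
Interpolate at f = 1/3 with slerp weights a = sin((1−f)δ)/sin δ ≈ 1.058, b = sin(fδ)/sin δ ≈ 0.670.
p = a·p₁ + b·p₂ ≈ (-0.282, 0.068, 0.957); φ = arcsin(p_z) ≈ 73.13°, λ = atan2(p_y, p_x) ≈ 166.46°.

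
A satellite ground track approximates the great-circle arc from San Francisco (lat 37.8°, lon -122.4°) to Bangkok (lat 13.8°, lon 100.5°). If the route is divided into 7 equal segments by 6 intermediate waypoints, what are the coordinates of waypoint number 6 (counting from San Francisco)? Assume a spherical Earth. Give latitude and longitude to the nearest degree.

Write both endpoints as unit vectors p₁, p₂ with components (cos φ cos λ, cos φ sin λ, sin φ).
The central angle between the endpoints is δ = arccos(p₁·p₂) ≈ 2.000 rad (114.6°).
Interpolate at f = 6/7 with slerp weights a = sin((1−f)δ)/sin δ ≈ 0.310, b = sin(fδ)/sin δ ≈ 1.088.
p = a·p₁ + b·p₂ ≈ (-0.324, 0.833, 0.450); φ = arcsin(p_z) ≈ 26.71°, λ = atan2(p_y, p_x) ≈ 111.25°.

≈ lat 27°, lon 111°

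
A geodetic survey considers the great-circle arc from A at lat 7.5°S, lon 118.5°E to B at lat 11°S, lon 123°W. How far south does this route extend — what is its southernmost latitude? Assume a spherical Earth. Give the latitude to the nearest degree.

≈ 18°S

The great circle lies in the plane with unit normal n̂ = (p₁ × p₂)/|p₁ × p₂|.
Here n̂_z ≈ +0.952; the vertex latitude is φ_max = arccos|n̂_z| ≈ 17.8°.
Check via Clairaut: cos φ_max = |cos φ₁| · sin C = cos(7.5°)·sin(106.2°) ≈ 0.952, again giving ≈ 17.8°.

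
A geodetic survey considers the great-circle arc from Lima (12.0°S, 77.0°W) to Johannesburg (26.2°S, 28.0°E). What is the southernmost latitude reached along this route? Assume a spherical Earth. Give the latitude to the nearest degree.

The great circle lies in the plane with unit normal n̂ = (p₁ × p₂)/|p₁ × p₂|.
Here n̂_z ≈ +0.856; the vertex latitude is φ_max = arccos|n̂_z| ≈ 31.2°.
Check via Clairaut: cos φ_max = |cos φ₁| · sin C = cos(12.0°)·sin(119.0°) ≈ 0.856, again giving ≈ 31.2°.

≈ 31°S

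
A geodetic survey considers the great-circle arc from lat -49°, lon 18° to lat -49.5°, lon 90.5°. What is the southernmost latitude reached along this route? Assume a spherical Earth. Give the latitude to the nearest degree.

≈ -55°

The great circle lies in the plane with unit normal n̂ = (p₁ × p₂)/|p₁ × p₂|.
Here n̂_z ≈ +0.571; the vertex latitude is φ_max = arccos|n̂_z| ≈ 55.2°.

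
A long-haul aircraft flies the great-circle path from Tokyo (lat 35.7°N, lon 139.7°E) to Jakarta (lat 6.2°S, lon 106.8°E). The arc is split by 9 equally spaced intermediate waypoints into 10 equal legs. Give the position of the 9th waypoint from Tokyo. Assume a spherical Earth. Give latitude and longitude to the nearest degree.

≈ lat 2°S, lon 110°E

The haversine formula gives a central angle δ ≈ 0.909 rad (52.1°) between the endpoints.
Interpolate at f = 9/10 with slerp weights a = sin((1−f)δ)/sin δ ≈ 0.115, b = sin(fδ)/sin δ ≈ 0.925.
p = a·p₁ + b·p₂ ≈ (-0.337, 0.941, -0.033); φ = arcsin(p_z) ≈ -1.88°, λ = atan2(p_y, p_x) ≈ 109.71°.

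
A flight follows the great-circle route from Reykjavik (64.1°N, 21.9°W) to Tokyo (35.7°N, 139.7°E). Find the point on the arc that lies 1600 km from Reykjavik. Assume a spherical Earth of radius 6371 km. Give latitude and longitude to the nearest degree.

Write both endpoints as unit vectors p₁, p₂ with components (cos φ cos λ, cos φ sin λ, sin φ).
The central angle between the endpoints is δ = arccos(p₁·p₂) ≈ 1.381 rad (79.1°). The total great-circle distance is δ·R ≈ 1.381 × 6371 ≈ 8800 km, so the target fraction is f = 1600/8800 ≈ 0.182.
Interpolate at f ≈ 0.182 with slerp weights a = sin((1−f)δ)/sin δ ≈ 0.921, b = sin(fδ)/sin δ ≈ 0.253.
p = a·p₁ + b·p₂ ≈ (0.217, -0.017, 0.976); φ = arcsin(p_z) ≈ 77.45°, λ = atan2(p_y, p_x) ≈ -4.53°.

≈ (77°N, 5°W)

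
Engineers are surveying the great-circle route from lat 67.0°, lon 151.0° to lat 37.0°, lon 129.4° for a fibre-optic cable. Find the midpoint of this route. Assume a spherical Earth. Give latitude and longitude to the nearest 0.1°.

Convert each endpoint to a unit vector on the sphere (x = cos φ cos λ, y = cos φ sin λ, z = sin φ).
The central angle between the endpoints is δ = arccos(p₁·p₂) ≈ 0.566 rad (32.4°).
Interpolate at f = 1/2 with slerp weights a = sin((1−f)δ)/sin δ ≈ 0.521, b = sin(fδ)/sin δ ≈ 0.521.
p = a·p₁ + b·p₂ ≈ (-0.442, 0.420, 0.793); φ = arcsin(p_z) ≈ 52.44°, λ = atan2(p_y, p_x) ≈ 136.46°.

≈ lat 52.4°, lon 136.5°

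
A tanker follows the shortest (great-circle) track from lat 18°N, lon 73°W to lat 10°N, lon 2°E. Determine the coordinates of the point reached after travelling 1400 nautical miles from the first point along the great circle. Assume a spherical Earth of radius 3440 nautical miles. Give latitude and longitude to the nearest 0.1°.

The haversine formula gives a central angle δ ≈ 1.270 rad (72.8°) between the endpoints. The total great-circle distance is δ·R ≈ 1.270 × 3440 ≈ 4370 nmi, so the target fraction is f = 1400/4370 ≈ 0.320.
Interpolate at f ≈ 0.320 with slerp weights a = sin((1−f)δ)/sin δ ≈ 0.796, b = sin(fδ)/sin δ ≈ 0.414.
p = a·p₁ + b·p₂ ≈ (0.629, -0.709, 0.318); φ = arcsin(p_z) ≈ 18.53°, λ = atan2(p_y, p_x) ≈ -48.43°.

≈ lat 18.5°N, lon 48.4°W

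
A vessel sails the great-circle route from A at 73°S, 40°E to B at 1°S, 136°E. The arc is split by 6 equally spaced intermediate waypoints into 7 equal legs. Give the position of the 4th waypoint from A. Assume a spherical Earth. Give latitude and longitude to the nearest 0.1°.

≈ 37.9°S, 122.6°E

Write both endpoints as unit vectors p₁, p₂ with components (cos φ cos λ, cos φ sin λ, sin φ).
The central angle between the endpoints is δ = arccos(p₁·p₂) ≈ 1.585 rad (90.8°).
Interpolate at f = 4/7 with slerp weights a = sin((1−f)δ)/sin δ ≈ 0.628, b = sin(fδ)/sin δ ≈ 0.787.
p = a·p₁ + b·p₂ ≈ (-0.425, 0.665, -0.614); φ = arcsin(p_z) ≈ -37.91°, λ = atan2(p_y, p_x) ≈ 122.61°.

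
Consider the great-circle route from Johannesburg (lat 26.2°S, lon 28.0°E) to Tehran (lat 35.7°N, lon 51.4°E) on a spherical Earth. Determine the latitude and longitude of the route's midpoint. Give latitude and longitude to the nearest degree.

From cos δ = sin φ₁ sin φ₂ + cos φ₁ cos φ₂ cos Δλ, the central angle is δ ≈ 1.147 rad (65.7°).
Interpolate at f = 1/2 with slerp weights a = sin((1−f)δ)/sin δ ≈ 0.595, b = sin(fδ)/sin δ ≈ 0.595.
p = a·p₁ + b·p₂ ≈ (0.773, 0.629, 0.085); φ = arcsin(p_z) ≈ 4.85°, λ = atan2(p_y, p_x) ≈ 39.11°.

≈ lat 5°N, lon 39°E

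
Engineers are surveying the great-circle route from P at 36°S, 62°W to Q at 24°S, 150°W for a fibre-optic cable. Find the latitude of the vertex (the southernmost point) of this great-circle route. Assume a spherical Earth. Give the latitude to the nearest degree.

The great circle lies in the plane with unit normal n̂ = (p₁ × p₂)/|p₁ × p₂|.
Here n̂_z ≈ -0.766; the vertex latitude is φ_max = arccos|n̂_z| ≈ 40.0°.
Check via Clairaut: cos φ_max = |cos φ₁| · sin C = cos(36.0°)·sin(108.8°) ≈ 0.766, again giving ≈ 40.0°.

≈ 40°S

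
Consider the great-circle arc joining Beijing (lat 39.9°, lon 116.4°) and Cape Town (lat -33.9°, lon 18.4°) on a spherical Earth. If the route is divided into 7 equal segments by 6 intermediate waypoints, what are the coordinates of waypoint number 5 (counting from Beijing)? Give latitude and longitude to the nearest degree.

≈ lat -13°, lon 47°

Write both endpoints as unit vectors p₁, p₂ with components (cos φ cos λ, cos φ sin λ, sin φ).
The central angle between the endpoints is δ = arccos(p₁·p₂) ≈ 2.034 rad (116.5°).
Interpolate at f = 5/7 with slerp weights a = sin((1−f)δ)/sin δ ≈ 0.613, b = sin(fδ)/sin δ ≈ 1.110.
p = a·p₁ + b·p₂ ≈ (0.665, 0.712, -0.225); φ = arcsin(p_z) ≈ -13.03°, λ = atan2(p_y, p_x) ≈ 46.97°.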